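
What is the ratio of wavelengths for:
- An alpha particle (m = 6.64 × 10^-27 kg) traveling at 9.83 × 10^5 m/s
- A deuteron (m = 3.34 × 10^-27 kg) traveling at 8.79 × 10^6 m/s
λ₁/λ₂ = 4.50

Using λ = h/(mv):

λ₁ = h/(m₁v₁) = 1.02 × 10^-13 m
λ₂ = h/(m₂v₂) = 2.26 × 10^-14 m

Ratio λ₁/λ₂ = (m₂v₂)/(m₁v₁)
         = (3.34 × 10^-27 kg × 8.79 × 10^6 m/s) / (6.64 × 10^-27 kg × 9.83 × 10^5 m/s)
         = 4.50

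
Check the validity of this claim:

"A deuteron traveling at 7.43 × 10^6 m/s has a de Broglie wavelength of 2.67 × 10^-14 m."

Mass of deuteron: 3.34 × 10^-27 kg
True

The claim is correct.

Using λ = h/(mv):
λ = (6.626 × 10^-34 J·s) / (3.34 × 10^-27 kg × 7.43 × 10^6 m/s)
λ = 2.67 × 10^-14 m

This matches the claimed value.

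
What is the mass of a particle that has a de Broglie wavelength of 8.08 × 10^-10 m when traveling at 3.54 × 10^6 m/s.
2.32 × 10^-31 kg

From the de Broglie relation λ = h/(mv), we solve for m:

m = h/(λv)
m = (6.626 × 10^-34 J·s) / (8.08 × 10^-10 m × 3.54 × 10^6 m/s)
m = 2.32 × 10^-31 kg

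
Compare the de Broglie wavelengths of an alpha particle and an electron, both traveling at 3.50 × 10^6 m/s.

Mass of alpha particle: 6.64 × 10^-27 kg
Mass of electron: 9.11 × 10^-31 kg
The electron has the longer wavelength.

Using λ = h/(mv), since both particles have the same velocity, the wavelength depends only on mass.

For alpha particle: λ₁ = h/(m₁v) = 2.85 × 10^-14 m
For electron: λ₂ = h/(m₂v) = 2.08 × 10^-10 m

Since λ ∝ 1/m at constant velocity, the lighter particle has the longer wavelength.

The electron has the longer de Broglie wavelength.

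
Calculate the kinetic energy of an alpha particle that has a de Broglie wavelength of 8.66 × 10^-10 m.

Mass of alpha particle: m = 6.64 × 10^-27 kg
4.41 × 10^-23 J (or 2.75 × 10^-4 eV)

From λ = h/√(2mKE), we solve for KE:

λ² = h²/(2mKE)
KE = h²/(2mλ²)
KE = (6.626 × 10^-34 J·s)² / (2 × 6.64 × 10^-27 kg × (8.66 × 10^-10 m)²)
KE = 4.41 × 10^-23 J
KE = 2.75 × 10^-4 eV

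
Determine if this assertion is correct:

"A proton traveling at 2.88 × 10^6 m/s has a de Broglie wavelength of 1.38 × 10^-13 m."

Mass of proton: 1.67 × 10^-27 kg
True

The claim is correct.

Using λ = h/(mv):
λ = (6.626 × 10^-34 J·s) / (1.67 × 10^-27 kg × 2.88 × 10^6 m/s)
λ = 1.38 × 10^-13 m

This matches the claimed value.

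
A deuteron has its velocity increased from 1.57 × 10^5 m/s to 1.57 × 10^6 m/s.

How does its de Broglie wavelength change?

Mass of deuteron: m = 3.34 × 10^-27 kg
The wavelength decreases by a factor of 10.

Using λ = h/(mv):

Initial wavelength: λ₁ = h/(mv₁) = 1.26 × 10^-12 m
Final wavelength: λ₂ = h/(mv₂) = 1.26 × 10^-13 m

Since λ ∝ 1/v, when velocity increases by a factor of 10, the wavelength decreases by a factor of 10.

λ₂/λ₁ = v₁/v₂ = 1/10

The wavelength decreases by a factor of 10.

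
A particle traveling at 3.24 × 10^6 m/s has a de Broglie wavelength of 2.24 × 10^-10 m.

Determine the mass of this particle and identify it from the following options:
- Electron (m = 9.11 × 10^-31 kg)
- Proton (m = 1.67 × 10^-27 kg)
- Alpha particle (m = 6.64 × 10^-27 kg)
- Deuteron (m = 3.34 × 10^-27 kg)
The particle is an electron.

From λ = h/(mv), solve for mass:

m = h/(λv)
m = (6.626 × 10^-34 J·s) / (2.24 × 10^-10 m × 3.24 × 10^6 m/s)
m = 9.13 × 10^-31 kg

Comparing with the listed masses, this is closest to an electron.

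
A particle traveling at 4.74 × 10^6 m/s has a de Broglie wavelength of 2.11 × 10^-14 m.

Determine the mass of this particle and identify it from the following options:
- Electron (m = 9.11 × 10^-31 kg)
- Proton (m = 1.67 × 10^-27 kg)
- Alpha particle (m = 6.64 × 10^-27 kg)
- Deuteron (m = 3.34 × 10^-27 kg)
The particle is an alpha particle.

From λ = h/(mv), solve for mass:

m = h/(λv)
m = (6.626 × 10^-34 J·s) / (2.11 × 10^-14 m × 4.74 × 10^6 m/s)
m = 6.63 × 10^-27 kg

Comparing with the listed masses, this is closest to an alpha particle.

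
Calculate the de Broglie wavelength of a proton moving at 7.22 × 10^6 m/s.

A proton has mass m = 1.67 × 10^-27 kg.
5.50 × 10^-14 m

Using the de Broglie relation λ = h/(mv):

λ = h/(mv)
λ = (6.626 × 10^-34 J·s) / (1.67 × 10^-27 kg × 7.22 × 10^6 m/s)
λ = 5.50 × 10^-14 m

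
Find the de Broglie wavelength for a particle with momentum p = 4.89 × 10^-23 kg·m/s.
1.36 × 10^-11 m

Using the de Broglie relation λ = h/p:

λ = h/p
λ = (6.626 × 10^-34 J·s) / (4.89 × 10^-23 kg·m/s)
λ = 1.36 × 10^-11 m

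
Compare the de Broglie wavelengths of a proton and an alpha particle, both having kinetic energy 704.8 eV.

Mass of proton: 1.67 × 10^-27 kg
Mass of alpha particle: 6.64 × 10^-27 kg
The proton has the longer wavelength.

Using λ = h/√(2mKE):

For proton: λ₁ = h/√(2m₁KE) = 1.08 × 10^-12 m
For alpha particle: λ₂ = h/√(2m₂KE) = 5.41 × 10^-13 m

Since λ ∝ 1/√m at constant kinetic energy, the lighter particle has the longer wavelength.

The proton has the longer de Broglie wavelength.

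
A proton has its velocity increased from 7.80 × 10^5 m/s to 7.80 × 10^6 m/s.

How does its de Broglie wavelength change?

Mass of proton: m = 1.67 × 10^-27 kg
The wavelength decreases by a factor of 10.

Using λ = h/(mv):

Initial wavelength: λ₁ = h/(mv₁) = 5.09 × 10^-13 m
Final wavelength: λ₂ = h/(mv₂) = 5.09 × 10^-14 m

Since λ ∝ 1/v, when velocity increases by a factor of 10, the wavelength decreases by a factor of 10.

λ₂/λ₁ = v₁/v₂ = 1/10

The wavelength decreases by a factor of 10.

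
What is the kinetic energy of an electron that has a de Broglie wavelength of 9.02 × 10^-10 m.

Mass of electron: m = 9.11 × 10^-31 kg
2.96 × 10^-19 J (or 1.85 eV)

From λ = h/√(2mKE), we solve for KE:

λ² = h²/(2mKE)
KE = h²/(2mλ²)
KE = (6.626 × 10^-34 J·s)² / (2 × 9.11 × 10^-31 kg × (9.02 × 10^-10 m)²)
KE = 2.96 × 10^-19 J
KE = 1.85 eV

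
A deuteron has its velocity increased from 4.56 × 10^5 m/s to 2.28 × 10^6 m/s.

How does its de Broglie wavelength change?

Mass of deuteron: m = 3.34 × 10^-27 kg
The wavelength decreases by a factor of 5.

Using λ = h/(mv):

Initial wavelength: λ₁ = h/(mv₁) = 4.35 × 10^-13 m
Final wavelength: λ₂ = h/(mv₂) = 8.70 × 10^-14 m

Since λ ∝ 1/v, when velocity increases by a factor of 5, the wavelength decreases by a factor of 5.

λ₂/λ₁ = v₁/v₂ = 1/5

The wavelength decreases by a factor of 5.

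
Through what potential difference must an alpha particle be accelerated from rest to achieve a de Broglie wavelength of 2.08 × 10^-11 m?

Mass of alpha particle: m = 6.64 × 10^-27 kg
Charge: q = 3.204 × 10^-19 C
2.38 × 10^-1 V

From λ = h/√(2mqV), we solve for V:

λ² = h²/(2mqV)
V = h²/(2mqλ²)
V = (6.626 × 10^-34 J·s)² / (2 × 6.64 × 10^-27 kg × 3.204 × 10^-19 C × (2.08 × 10^-11 m)²)
V = 2.38 × 10^-1 V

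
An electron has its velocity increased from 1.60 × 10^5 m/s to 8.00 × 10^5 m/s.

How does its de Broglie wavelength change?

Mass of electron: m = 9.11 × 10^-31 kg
The wavelength decreases by a factor of 5.

Using λ = h/(mv):

Initial wavelength: λ₁ = h/(mv₁) = 4.55 × 10^-9 m
Final wavelength: λ₂ = h/(mv₂) = 9.09 × 10^-10 m

Since λ ∝ 1/v, when velocity increases by a factor of 5, the wavelength decreases by a factor of 5.

λ₂/λ₁ = v₁/v₂ = 1/5

The wavelength decreases by a factor of 5.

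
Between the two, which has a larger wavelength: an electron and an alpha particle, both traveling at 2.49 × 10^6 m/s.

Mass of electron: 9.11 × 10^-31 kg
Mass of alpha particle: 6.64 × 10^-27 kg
The electron has the longer wavelength.

Using λ = h/(mv), since both particles have the same velocity, the wavelength depends only on mass.

For electron: λ₁ = h/(m₁v) = 2.92 × 10^-10 m
For alpha particle: λ₂ = h/(m₂v) = 4.01 × 10^-14 m

Since λ ∝ 1/m at constant velocity, the lighter particle has the longer wavelength.

The electron has the longer de Broglie wavelength.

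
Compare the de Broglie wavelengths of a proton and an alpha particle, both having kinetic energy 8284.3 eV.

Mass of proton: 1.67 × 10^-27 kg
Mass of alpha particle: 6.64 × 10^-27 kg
The proton has the longer wavelength.

Using λ = h/√(2mKE):

For proton: λ₁ = h/√(2m₁KE) = 3.15 × 10^-13 m
For alpha particle: λ₂ = h/√(2m₂KE) = 1.58 × 10^-13 m

Since λ ∝ 1/√m at constant kinetic energy, the lighter particle has the longer wavelength.

The proton has the longer de Broglie wavelength.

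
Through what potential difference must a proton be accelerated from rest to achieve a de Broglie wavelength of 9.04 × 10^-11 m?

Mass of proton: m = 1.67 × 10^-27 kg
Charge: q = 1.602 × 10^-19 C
1.00 × 10^-1 V

From λ = h/√(2mqV), we solve for V:

λ² = h²/(2mqV)
V = h²/(2mqλ²)
V = (6.626 × 10^-34 J·s)² / (2 × 1.67 × 10^-27 kg × 1.602 × 10^-19 C × (9.04 × 10^-11 m)²)
V = 1.00 × 10^-1 V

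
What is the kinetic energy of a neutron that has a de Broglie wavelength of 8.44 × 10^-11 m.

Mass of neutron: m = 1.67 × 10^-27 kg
1.85 × 10^-20 J (or 0.115 eV)

From λ = h/√(2mKE), we solve for KE:

λ² = h²/(2mKE)
KE = h²/(2mλ²)
KE = (6.626 × 10^-34 J·s)² / (2 × 1.67 × 10^-27 kg × (8.44 × 10^-11 m)²)
KE = 1.85 × 10^-20 J
KE = 0.115 eV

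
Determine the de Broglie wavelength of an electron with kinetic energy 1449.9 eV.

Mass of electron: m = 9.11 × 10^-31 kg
3.22 × 10^-11 m

Using λ = h/√(2mKE):

First convert KE to Joules: KE = 1449.9 eV = 2.323 × 10^-16 J

λ = h/√(2mKE)
λ = (6.626 × 10^-34 J·s) / √(2 × 9.11 × 10^-31 kg × 2.323 × 10^-16 J)
λ = 3.22 × 10^-11 m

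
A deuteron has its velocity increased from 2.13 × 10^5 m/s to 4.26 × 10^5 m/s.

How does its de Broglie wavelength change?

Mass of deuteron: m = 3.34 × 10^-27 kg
The wavelength decreases by a factor of 2.

Using λ = h/(mv):

Initial wavelength: λ₁ = h/(mv₁) = 9.31 × 10^-13 m
Final wavelength: λ₂ = h/(mv₂) = 4.66 × 10^-13 m

Since λ ∝ 1/v, when velocity increases by a factor of 2, the wavelength decreases by a factor of 2.

λ₂/λ₁ = v₁/v₂ = 1/2

The wavelength decreases by a factor of 2.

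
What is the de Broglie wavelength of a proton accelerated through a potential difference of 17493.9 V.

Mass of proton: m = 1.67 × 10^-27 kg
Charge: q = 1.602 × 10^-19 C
2.17 × 10^-13 m

When a particle is accelerated through voltage V, it gains kinetic energy KE = qV.

The de Broglie wavelength is then λ = h/√(2mqV):

λ = h/√(2mqV)
λ = (6.626 × 10^-34 J·s) / √(2 × 1.67 × 10^-27 kg × 1.602 × 10^-19 C × 17493.9 V)
λ = 2.17 × 10^-13 m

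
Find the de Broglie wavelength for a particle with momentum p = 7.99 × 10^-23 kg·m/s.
8.29 × 10^-12 m

Using the de Broglie relation λ = h/p:

λ = h/p
λ = (6.626 × 10^-34 J·s) / (7.99 × 10^-23 kg·m/s)
λ = 8.29 × 10^-12 m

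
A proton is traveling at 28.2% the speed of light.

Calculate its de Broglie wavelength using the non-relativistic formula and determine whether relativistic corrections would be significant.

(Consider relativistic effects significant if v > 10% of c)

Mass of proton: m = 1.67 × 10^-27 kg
Yes, relativistic corrections are needed.

Using the non-relativistic de Broglie formula λ = h/(mv):

v = 28.2% × c = 8.454 × 10^7 m/s

λ = h/(mv)
λ = (6.626 × 10^-34 J·s) / (1.67 × 10^-27 kg × 8.454 × 10^7 m/s)
λ = 4.69 × 10^-15 m

Since v = 28.2% of c > 10% of c, relativistic corrections ARE significant and the actual wavelength would differ from this non-relativistic estimate.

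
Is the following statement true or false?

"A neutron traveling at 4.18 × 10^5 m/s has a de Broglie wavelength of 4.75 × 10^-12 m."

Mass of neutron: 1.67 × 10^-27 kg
False

The claim is incorrect.

Using λ = h/(mv):
λ = (6.626 × 10^-34 J·s) / (1.67 × 10^-27 kg × 4.18 × 10^5 m/s)
λ = 9.49 × 10^-13 m

The actual wavelength differs from the claimed 4.75 × 10^-12 m.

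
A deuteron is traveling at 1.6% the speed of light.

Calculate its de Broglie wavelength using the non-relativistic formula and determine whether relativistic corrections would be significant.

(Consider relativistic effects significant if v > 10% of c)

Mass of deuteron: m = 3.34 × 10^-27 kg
No, relativistic corrections are not needed.

Using the non-relativistic de Broglie formula λ = h/(mv):

v = 1.6% × c = 4.797 × 10^6 m/s

λ = h/(mv)
λ = (6.626 × 10^-34 J·s) / (3.34 × 10^-27 kg × 4.797 × 10^6 m/s)
λ = 4.14 × 10^-14 m

Since v = 1.6% of c < 10% of c, relativistic corrections are NOT significant and this non-relativistic result is a good approximation.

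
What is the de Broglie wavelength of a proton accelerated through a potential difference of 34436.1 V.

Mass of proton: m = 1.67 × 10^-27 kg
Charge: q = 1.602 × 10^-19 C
1.54 × 10^-13 m

When a particle is accelerated through voltage V, it gains kinetic energy KE = qV.

The de Broglie wavelength is then λ = h/√(2mqV):

λ = h/√(2mqV)
λ = (6.626 × 10^-34 J·s) / √(2 × 1.67 × 10^-27 kg × 1.602 × 10^-19 C × 34436.1 V)
λ = 1.54 × 10^-13 m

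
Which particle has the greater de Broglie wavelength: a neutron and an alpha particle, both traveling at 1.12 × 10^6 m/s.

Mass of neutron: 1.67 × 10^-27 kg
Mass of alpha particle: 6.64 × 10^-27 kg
The neutron has the longer wavelength.

Using λ = h/(mv), since both particles have the same velocity, the wavelength depends only on mass.

For neutron: λ₁ = h/(m₁v) = 3.54 × 10^-13 m
For alpha particle: λ₂ = h/(m₂v) = 8.91 × 10^-14 m

Since λ ∝ 1/m at constant velocity, the lighter particle has the longer wavelength.

The neutron has the longer de Broglie wavelength.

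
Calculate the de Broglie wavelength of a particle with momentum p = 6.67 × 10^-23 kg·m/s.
9.93 × 10^-12 m

Using the de Broglie relation λ = h/p:

λ = h/p
λ = (6.626 × 10^-34 J·s) / (6.67 × 10^-23 kg·m/s)
λ = 9.93 × 10^-12 m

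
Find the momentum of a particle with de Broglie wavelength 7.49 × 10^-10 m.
8.85 × 10^-25 kg·m/s

From the de Broglie relation λ = h/p, we solve for p:

p = h/λ
p = (6.626 × 10^-34 J·s) / (7.49 × 10^-10 m)
p = 8.85 × 10^-25 kg·m/s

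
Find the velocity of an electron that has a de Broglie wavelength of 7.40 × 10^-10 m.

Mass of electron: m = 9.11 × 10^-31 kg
9.83 × 10^5 m/s

From the de Broglie relation λ = h/(mv), we solve for v:

v = h/(mλ)
v = (6.626 × 10^-34 J·s) / (9.11 × 10^-31 kg × 7.40 × 10^-10 m)
v = 9.83 × 10^5 m/s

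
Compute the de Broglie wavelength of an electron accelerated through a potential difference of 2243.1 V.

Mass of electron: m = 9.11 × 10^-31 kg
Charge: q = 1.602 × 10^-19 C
2.59 × 10^-11 m

When a particle is accelerated through voltage V, it gains kinetic energy KE = qV.

The de Broglie wavelength is then λ = h/√(2mqV):

λ = h/√(2mqV)
λ = (6.626 × 10^-34 J·s) / √(2 × 9.11 × 10^-31 kg × 1.602 × 10^-19 C × 2243.1 V)
λ = 2.59 × 10^-11 m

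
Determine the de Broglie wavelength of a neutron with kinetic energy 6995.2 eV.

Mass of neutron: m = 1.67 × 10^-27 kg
3.42 × 10^-13 m

Using λ = h/√(2mKE):

First convert KE to Joules: KE = 6995.2 eV = 1.121 × 10^-15 J

λ = h/√(2mKE)
λ = (6.626 × 10^-34 J·s) / √(2 × 1.67 × 10^-27 kg × 1.121 × 10^-15 J)
λ = 3.42 × 10^-13 m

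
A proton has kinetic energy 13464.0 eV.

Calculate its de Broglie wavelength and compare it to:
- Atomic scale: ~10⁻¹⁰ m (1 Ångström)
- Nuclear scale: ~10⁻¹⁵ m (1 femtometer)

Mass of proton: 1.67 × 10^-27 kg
λ = 2.47 × 10^-13 m, which is between nuclear and atomic scales.

Using λ = h/√(2mKE):

KE = 13464.0 eV = 2.157 × 10^-15 J

λ = h/√(2mKE)
λ = (6.626 × 10^-34 J·s) / √(2 × 1.67 × 10^-27 kg × 2.157 × 10^-15 J)
λ = 2.47 × 10^-13 m

Comparison:
- Atomic scale (10⁻¹⁰ m): λ is 0.0025× this size
- Nuclear scale (10⁻¹⁵ m): λ is 2.5e+02× this size

The wavelength is between nuclear and atomic scales.

This wavelength is appropriate for probing atomic structure but too large for nuclear physics experiments.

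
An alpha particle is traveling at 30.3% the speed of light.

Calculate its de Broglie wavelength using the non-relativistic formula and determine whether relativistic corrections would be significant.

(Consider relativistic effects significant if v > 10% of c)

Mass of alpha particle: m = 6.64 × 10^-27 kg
Yes, relativistic corrections are needed.

Using the non-relativistic de Broglie formula λ = h/(mv):

v = 30.3% × c = 9.084 × 10^7 m/s

λ = h/(mv)
λ = (6.626 × 10^-34 J·s) / (6.64 × 10^-27 kg × 9.084 × 10^7 m/s)
λ = 1.10 × 10^-15 m

Since v = 30.3% of c > 10% of c, relativistic corrections ARE significant and the actual wavelength would differ from this non-relativistic estimate.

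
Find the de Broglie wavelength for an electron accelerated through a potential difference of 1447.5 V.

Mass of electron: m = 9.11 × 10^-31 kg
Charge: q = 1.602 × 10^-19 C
3.22 × 10^-11 m

When a particle is accelerated through voltage V, it gains kinetic energy KE = qV.

The de Broglie wavelength is then λ = h/√(2mqV):

λ = h/√(2mqV)
λ = (6.626 × 10^-34 J·s) / √(2 × 9.11 × 10^-31 kg × 1.602 × 10^-19 C × 1447.5 V)
λ = 3.22 × 10^-11 m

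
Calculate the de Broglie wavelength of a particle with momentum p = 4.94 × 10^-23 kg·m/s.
1.34 × 10^-11 m

Using the de Broglie relation λ = h/p:

λ = h/p
λ = (6.626 × 10^-34 J·s) / (4.94 × 10^-23 kg·m/s)
λ = 1.34 × 10^-11 m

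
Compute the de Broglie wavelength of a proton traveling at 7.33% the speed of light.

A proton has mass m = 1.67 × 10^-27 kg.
1.81 × 10^-14 m

Using the de Broglie relation λ = h/(mv):

v = 7.33% × c = 2.197 × 10^7 m/s

λ = h/(mv)
λ = (6.626 × 10^-34 J·s) / (1.67 × 10^-27 kg × 2.197 × 10^7 m/s)
λ = 1.81 × 10^-14 m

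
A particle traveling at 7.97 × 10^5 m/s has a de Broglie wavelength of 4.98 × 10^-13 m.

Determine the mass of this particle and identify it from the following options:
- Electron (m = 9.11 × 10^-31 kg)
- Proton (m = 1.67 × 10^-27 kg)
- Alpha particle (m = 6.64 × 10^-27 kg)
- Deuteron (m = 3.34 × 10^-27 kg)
The particle is a proton.

From λ = h/(mv), solve for mass:

m = h/(λv)
m = (6.626 × 10^-34 J·s) / (4.98 × 10^-13 m × 7.97 × 10^5 m/s)
m = 1.67 × 10^-27 kg

Comparing with the listed masses, this is closest to a proton.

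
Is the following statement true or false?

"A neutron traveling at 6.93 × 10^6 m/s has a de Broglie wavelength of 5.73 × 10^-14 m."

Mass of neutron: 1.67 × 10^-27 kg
True

The claim is correct.

Using λ = h/(mv):
λ = (6.626 × 10^-34 J·s) / (1.67 × 10^-27 kg × 6.93 × 10^6 m/s)
λ = 5.73 × 10^-14 m

This matches the claimed value.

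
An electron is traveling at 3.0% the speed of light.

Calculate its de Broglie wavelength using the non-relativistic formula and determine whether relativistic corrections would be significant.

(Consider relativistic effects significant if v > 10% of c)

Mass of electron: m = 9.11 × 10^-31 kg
No, relativistic corrections are not needed.

Using the non-relativistic de Broglie formula λ = h/(mv):

v = 3.0% × c = 8.994 × 10^6 m/s

λ = h/(mv)
λ = (6.626 × 10^-34 J·s) / (9.11 × 10^-31 kg × 8.994 × 10^6 m/s)
λ = 8.09 × 10^-11 m

Since v = 3.0% of c < 10% of c, relativistic corrections are NOT significant and this non-relativistic result is a good approximation.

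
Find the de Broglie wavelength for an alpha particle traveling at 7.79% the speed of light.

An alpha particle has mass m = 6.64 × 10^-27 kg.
4.27 × 10^-15 m

Using the de Broglie relation λ = h/(mv):

v = 7.79% × c = 2.335 × 10^7 m/s

λ = h/(mv)
λ = (6.626 × 10^-34 J·s) / (6.64 × 10^-27 kg × 2.335 × 10^7 m/s)
λ = 4.27 × 10^-15 m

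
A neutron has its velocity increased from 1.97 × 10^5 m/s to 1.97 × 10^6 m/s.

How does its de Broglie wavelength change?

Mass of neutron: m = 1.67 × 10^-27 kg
The wavelength decreases by a factor of 10.

Using λ = h/(mv):

Initial wavelength: λ₁ = h/(mv₁) = 2.01 × 10^-12 m
Final wavelength: λ₂ = h/(mv₂) = 2.01 × 10^-13 m

Since λ ∝ 1/v, when velocity increases by a factor of 10, the wavelength decreases by a factor of 10.

λ₂/λ₁ = v₁/v₂ = 1/10

The wavelength decreases by a factor of 10.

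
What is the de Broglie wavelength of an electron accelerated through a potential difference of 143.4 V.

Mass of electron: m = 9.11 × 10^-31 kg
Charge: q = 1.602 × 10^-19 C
1.02 × 10^-10 m

When a particle is accelerated through voltage V, it gains kinetic energy KE = qV.

The de Broglie wavelength is then λ = h/√(2mqV):

λ = h/√(2mqV)
λ = (6.626 × 10^-34 J·s) / √(2 × 9.11 × 10^-31 kg × 1.602 × 10^-19 C × 143.4 V)
λ = 1.02 × 10^-10 m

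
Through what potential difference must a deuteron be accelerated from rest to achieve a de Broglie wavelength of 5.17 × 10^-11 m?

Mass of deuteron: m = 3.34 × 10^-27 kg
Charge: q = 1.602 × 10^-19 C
1.53 × 10^-1 V

From λ = h/√(2mqV), we solve for V:

λ² = h²/(2mqV)
V = h²/(2mqλ²)
V = (6.626 × 10^-34 J·s)² / (2 × 3.34 × 10^-27 kg × 1.602 × 10^-19 C × (5.17 × 10^-11 m)²)
V = 1.53 × 10^-1 V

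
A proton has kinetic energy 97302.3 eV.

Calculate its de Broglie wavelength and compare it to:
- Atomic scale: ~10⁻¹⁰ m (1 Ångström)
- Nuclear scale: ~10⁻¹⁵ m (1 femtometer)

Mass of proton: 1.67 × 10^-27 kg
λ = 9.18 × 10^-14 m, which is between nuclear and atomic scales.

Using λ = h/√(2mKE):

KE = 97302.3 eV = 1.559 × 10^-14 J

λ = h/√(2mKE)
λ = (6.626 × 10^-34 J·s) / √(2 × 1.67 × 10^-27 kg × 1.559 × 10^-14 J)
λ = 9.18 × 10^-14 m

Comparison:
- Atomic scale (10⁻¹⁰ m): λ is 0.00092× this size
- Nuclear scale (10⁻¹⁵ m): λ is 92× this size

The wavelength is between nuclear and atomic scales.

This wavelength is appropriate for probing atomic structure but too large for nuclear physics experiments.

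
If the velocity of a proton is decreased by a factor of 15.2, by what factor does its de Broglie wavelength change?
The wavelength increases by a factor of 15.2.

From λ = h/(mv), the wavelength is inversely proportional to velocity:

λ ∝ 1/v

If v → v/15.2, then λ → 15.2λ

When velocity is decreased by a factor of 15.2, the wavelength increases by a factor of 15.2.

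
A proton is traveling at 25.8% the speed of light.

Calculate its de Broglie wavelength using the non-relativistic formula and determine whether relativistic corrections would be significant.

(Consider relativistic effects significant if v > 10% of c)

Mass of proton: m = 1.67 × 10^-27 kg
Yes, relativistic corrections are needed.

Using the non-relativistic de Broglie formula λ = h/(mv):

v = 25.8% × c = 7.735 × 10^7 m/s

λ = h/(mv)
λ = (6.626 × 10^-34 J·s) / (1.67 × 10^-27 kg × 7.735 × 10^7 m/s)
λ = 5.13 × 10^-15 m

Since v = 25.8% of c > 10% of c, relativistic corrections ARE significant and the actual wavelength would differ from this non-relativistic estimate.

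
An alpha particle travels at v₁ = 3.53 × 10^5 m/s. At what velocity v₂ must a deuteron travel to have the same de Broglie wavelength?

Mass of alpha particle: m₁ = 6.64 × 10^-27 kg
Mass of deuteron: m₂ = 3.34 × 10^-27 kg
v₂ = 7.02 × 10^5 m/s

For equal de Broglie wavelengths: λ₁ = λ₂

h/(m₁v₁) = h/(m₂v₂)
m₁v₁ = m₂v₂
v₂ = v₁ · (m₁/m₂)

v₂ = 3.53 × 10^5 m/s × (6.64 × 10^-27 kg / 3.34 × 10^-27 kg)
v₂ = 7.02 × 10^5 m/s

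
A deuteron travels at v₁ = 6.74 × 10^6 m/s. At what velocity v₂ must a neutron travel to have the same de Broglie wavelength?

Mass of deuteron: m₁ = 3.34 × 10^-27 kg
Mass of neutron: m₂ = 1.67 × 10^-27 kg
v₂ = 1.35 × 10^7 m/s

For equal de Broglie wavelengths: λ₁ = λ₂

h/(m₁v₁) = h/(m₂v₂)
m₁v₁ = m₂v₂
v₂ = v₁ · (m₁/m₂)

v₂ = 6.74 × 10^6 m/s × (3.34 × 10^-27 kg / 1.67 × 10^-27 kg)
v₂ = 1.35 × 10^7 m/s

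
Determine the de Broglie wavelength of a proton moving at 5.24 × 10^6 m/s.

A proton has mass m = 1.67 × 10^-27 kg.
7.57 × 10^-14 m

Using the de Broglie relation λ = h/(mv):

λ = h/(mv)
λ = (6.626 × 10^-34 J·s) / (1.67 × 10^-27 kg × 5.24 × 10^6 m/s)
λ = 7.57 × 10^-14 m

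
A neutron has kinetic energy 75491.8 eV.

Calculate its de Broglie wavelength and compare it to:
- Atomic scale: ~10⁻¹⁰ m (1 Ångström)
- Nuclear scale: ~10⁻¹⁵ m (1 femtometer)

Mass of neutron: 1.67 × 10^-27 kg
λ = 1.04 × 10^-13 m, which is between nuclear and atomic scales.

Using λ = h/√(2mKE):

KE = 75491.8 eV = 1.210 × 10^-14 J

λ = h/√(2mKE)
λ = (6.626 × 10^-34 J·s) / √(2 × 1.67 × 10^-27 kg × 1.210 × 10^-14 J)
λ = 1.04 × 10^-13 m

Comparison:
- Atomic scale (10⁻¹⁰ m): λ is 0.001× this size
- Nuclear scale (10⁻¹⁵ m): λ is 1e+02× this size

The wavelength is between nuclear and atomic scales.

This wavelength is appropriate for probing atomic structure but too large for nuclear physics experiments.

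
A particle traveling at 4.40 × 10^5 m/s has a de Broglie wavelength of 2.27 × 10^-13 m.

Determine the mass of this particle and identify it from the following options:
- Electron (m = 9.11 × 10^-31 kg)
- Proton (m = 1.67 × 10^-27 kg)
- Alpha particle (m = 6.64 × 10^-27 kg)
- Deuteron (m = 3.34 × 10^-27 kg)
The particle is an alpha particle.

From λ = h/(mv), solve for mass:

m = h/(λv)
m = (6.626 × 10^-34 J·s) / (2.27 × 10^-13 m × 4.40 × 10^5 m/s)
m = 6.63 × 10^-27 kg

Comparing with the listed masses, this is closest to an alpha particle.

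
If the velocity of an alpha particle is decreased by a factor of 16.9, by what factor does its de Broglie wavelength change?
The wavelength increases by a factor of 16.9.

From λ = h/(mv), the wavelength is inversely proportional to velocity:

λ ∝ 1/v

If v → v/16.9, then λ → 16.9λ

When velocity is decreased by a factor of 16.9, the wavelength increases by a factor of 16.9.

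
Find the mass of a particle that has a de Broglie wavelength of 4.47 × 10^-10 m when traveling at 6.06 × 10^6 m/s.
2.45 × 10^-31 kg

From the de Broglie relation λ = h/(mv), we solve for m:

m = h/(λv)
m = (6.626 × 10^-34 J·s) / (4.47 × 10^-10 m × 6.06 × 10^6 m/s)
m = 2.45 × 10^-31 kg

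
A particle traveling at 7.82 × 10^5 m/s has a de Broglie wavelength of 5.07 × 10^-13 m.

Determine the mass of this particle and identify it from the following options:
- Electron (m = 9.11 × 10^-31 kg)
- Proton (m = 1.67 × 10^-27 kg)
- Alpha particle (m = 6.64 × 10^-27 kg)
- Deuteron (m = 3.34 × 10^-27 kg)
The particle is a proton.

From λ = h/(mv), solve for mass:

m = h/(λv)
m = (6.626 × 10^-34 J·s) / (5.07 × 10^-13 m × 7.82 × 10^5 m/s)
m = 1.67 × 10^-27 kg

Comparing with the listed masses, this is closest to a proton.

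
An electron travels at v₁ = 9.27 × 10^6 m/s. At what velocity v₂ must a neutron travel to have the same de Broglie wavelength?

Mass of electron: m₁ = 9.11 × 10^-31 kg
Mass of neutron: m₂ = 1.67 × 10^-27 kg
v₂ = 5.06 × 10^3 m/s

For equal de Broglie wavelengths: λ₁ = λ₂

h/(m₁v₁) = h/(m₂v₂)
m₁v₁ = m₂v₂
v₂ = v₁ · (m₁/m₂)

v₂ = 9.27 × 10^6 m/s × (9.11 × 10^-31 kg / 1.67 × 10^-27 kg)
v₂ = 5.06 × 10^3 m/s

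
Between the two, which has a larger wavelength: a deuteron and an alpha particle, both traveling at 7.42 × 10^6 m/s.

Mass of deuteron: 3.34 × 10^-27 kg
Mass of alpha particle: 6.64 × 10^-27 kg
The deuteron has the longer wavelength.

Using λ = h/(mv), since both particles have the same velocity, the wavelength depends only on mass.

For deuteron: λ₁ = h/(m₁v) = 2.67 × 10^-14 m
For alpha particle: λ₂ = h/(m₂v) = 1.34 × 10^-14 m

Since λ ∝ 1/m at constant velocity, the lighter particle has the longer wavelength.

The deuteron has the longer de Broglie wavelength.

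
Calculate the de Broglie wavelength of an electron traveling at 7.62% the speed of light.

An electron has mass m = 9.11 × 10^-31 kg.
3.18 × 10^-11 m

Using the de Broglie relation λ = h/(mv):

v = 7.62% × c = 2.284 × 10^7 m/s

λ = h/(mv)
λ = (6.626 × 10^-34 J·s) / (9.11 × 10^-31 kg × 2.284 × 10^7 m/s)
λ = 3.18 × 10^-11 m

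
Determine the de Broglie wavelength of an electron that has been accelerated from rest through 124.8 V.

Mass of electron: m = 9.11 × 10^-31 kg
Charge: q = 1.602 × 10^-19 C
1.10 × 10^-10 m

When a particle is accelerated through voltage V, it gains kinetic energy KE = qV.

The de Broglie wavelength is then λ = h/√(2mqV):

λ = h/√(2mqV)
λ = (6.626 × 10^-34 J·s) / √(2 × 9.11 × 10^-31 kg × 1.602 × 10^-19 C × 124.8 V)
λ = 1.10 × 10^-10 m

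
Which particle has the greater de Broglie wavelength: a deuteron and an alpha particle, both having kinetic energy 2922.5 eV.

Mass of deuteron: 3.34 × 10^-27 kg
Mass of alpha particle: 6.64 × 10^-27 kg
The deuteron has the longer wavelength.

Using λ = h/√(2mKE):

For deuteron: λ₁ = h/√(2m₁KE) = 3.75 × 10^-13 m
For alpha particle: λ₂ = h/√(2m₂KE) = 2.66 × 10^-13 m

Since λ ∝ 1/√m at constant kinetic energy, the lighter particle has the longer wavelength.

The deuteron has the longer de Broglie wavelength.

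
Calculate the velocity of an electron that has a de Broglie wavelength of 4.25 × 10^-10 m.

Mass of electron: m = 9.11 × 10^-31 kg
1.71 × 10^6 m/s

From the de Broglie relation λ = h/(mv), we solve for v:

v = h/(mλ)
v = (6.626 × 10^-34 J·s) / (9.11 × 10^-31 kg × 4.25 × 10^-10 m)
v = 1.71 × 10^6 m/s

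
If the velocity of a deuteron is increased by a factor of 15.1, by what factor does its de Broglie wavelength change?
The wavelength decreases by a factor of 15.1.

From λ = h/(mv), the wavelength is inversely proportional to velocity:

λ ∝ 1/v

If v → 15.1v, then λ → λ/15.1

When velocity is increased by a factor of 15.1, the wavelength decreases by a factor of 15.1.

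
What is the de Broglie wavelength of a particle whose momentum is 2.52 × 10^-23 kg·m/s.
2.63 × 10^-11 m

Using the de Broglie relation λ = h/p:

λ = h/p
λ = (6.626 × 10^-34 J·s) / (2.52 × 10^-23 kg·m/s)
λ = 2.63 × 10^-11 m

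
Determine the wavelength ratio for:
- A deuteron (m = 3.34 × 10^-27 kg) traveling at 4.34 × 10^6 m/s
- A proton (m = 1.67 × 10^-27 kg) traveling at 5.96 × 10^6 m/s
λ₁/λ₂ = 0.687

Using λ = h/(mv):

λ₁ = h/(m₁v₁) = 4.57 × 10^-14 m
λ₂ = h/(m₂v₂) = 6.66 × 10^-14 m

Ratio λ₁/λ₂ = (m₂v₂)/(m₁v₁)
         = (1.67 × 10^-27 kg × 5.96 × 10^6 m/s) / (3.34 × 10^-27 kg × 4.34 × 10^6 m/s)
         = 0.687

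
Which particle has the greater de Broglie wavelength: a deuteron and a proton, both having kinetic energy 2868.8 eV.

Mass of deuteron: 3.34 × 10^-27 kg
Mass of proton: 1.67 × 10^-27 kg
The proton has the longer wavelength.

Using λ = h/√(2mKE):

For deuteron: λ₁ = h/√(2m₁KE) = 3.78 × 10^-13 m
For proton: λ₂ = h/√(2m₂KE) = 5.35 × 10^-13 m

Since λ ∝ 1/√m at constant kinetic energy, the lighter particle has the longer wavelength.

The proton has the longer de Broglie wavelength.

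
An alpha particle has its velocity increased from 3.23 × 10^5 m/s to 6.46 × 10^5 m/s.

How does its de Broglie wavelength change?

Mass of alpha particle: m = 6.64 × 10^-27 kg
The wavelength decreases by a factor of 2.

Using λ = h/(mv):

Initial wavelength: λ₁ = h/(mv₁) = 3.09 × 10^-13 m
Final wavelength: λ₂ = h/(mv₂) = 1.54 × 10^-13 m

Since λ ∝ 1/v, when velocity increases by a factor of 2, the wavelength decreases by a factor of 2.

λ₂/λ₁ = v₁/v₂ = 1/2

The wavelength decreases by a factor of 2.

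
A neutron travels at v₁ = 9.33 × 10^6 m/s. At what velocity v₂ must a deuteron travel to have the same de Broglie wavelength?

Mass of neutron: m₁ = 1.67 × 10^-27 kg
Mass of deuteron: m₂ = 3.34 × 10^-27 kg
v₂ = 4.66 × 10^6 m/s

For equal de Broglie wavelengths: λ₁ = λ₂

h/(m₁v₁) = h/(m₂v₂)
m₁v₁ = m₂v₂
v₂ = v₁ · (m₁/m₂)

v₂ = 9.33 × 10^6 m/s × (1.67 × 10^-27 kg / 3.34 × 10^-27 kg)
v₂ = 4.66 × 10^6 m/s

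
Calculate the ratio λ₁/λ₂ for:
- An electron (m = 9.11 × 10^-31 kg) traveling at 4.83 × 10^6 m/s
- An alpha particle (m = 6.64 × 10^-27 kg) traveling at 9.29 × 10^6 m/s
λ₁/λ₂ = 1.40 × 10^4

Using λ = h/(mv):

λ₁ = h/(m₁v₁) = 1.51 × 10^-10 m
λ₂ = h/(m₂v₂) = 1.07 × 10^-14 m

Ratio λ₁/λ₂ = (m₂v₂)/(m₁v₁)
         = (6.64 × 10^-27 kg × 9.29 × 10^6 m/s) / (9.11 × 10^-31 kg × 4.83 × 10^6 m/s)
         = 1.40 × 10^4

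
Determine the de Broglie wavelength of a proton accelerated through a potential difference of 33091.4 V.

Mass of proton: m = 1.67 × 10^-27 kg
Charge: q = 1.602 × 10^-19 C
1.57 × 10^-13 m

When a particle is accelerated through voltage V, it gains kinetic energy KE = qV.

The de Broglie wavelength is then λ = h/√(2mqV):

λ = h/√(2mqV)
λ = (6.626 × 10^-34 J·s) / √(2 × 1.67 × 10^-27 kg × 1.602 × 10^-19 C × 33091.4 V)
λ = 1.57 × 10^-13 m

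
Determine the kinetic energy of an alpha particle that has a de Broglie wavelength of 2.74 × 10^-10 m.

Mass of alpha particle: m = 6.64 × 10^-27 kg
4.40 × 10^-22 J (or 2.75 × 10^-3 eV)

From λ = h/√(2mKE), we solve for KE:

λ² = h²/(2mKE)
KE = h²/(2mλ²)
KE = (6.626 × 10^-34 J·s)² / (2 × 6.64 × 10^-27 kg × (2.74 × 10^-10 m)²)
KE = 4.40 × 10^-22 J
KE = 2.75 × 10^-3 eV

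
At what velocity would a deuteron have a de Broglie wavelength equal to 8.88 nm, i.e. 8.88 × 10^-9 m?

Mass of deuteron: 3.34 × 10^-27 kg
2.23 × 10^1 m/s

From λ = h/(mv), solve for v:

v = h/(mλ)
v = (6.626 × 10^-34 J·s) / (3.34 × 10^-27 kg × 8.88 × 10^-9 m)
v = 2.23 × 10^1 m/s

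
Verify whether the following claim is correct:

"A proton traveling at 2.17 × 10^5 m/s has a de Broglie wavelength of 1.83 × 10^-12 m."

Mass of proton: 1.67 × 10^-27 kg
True

The claim is correct.

Using λ = h/(mv):
λ = (6.626 × 10^-34 J·s) / (1.67 × 10^-27 kg × 2.17 × 10^5 m/s)
λ = 1.83 × 10^-12 m

This matches the claimed value.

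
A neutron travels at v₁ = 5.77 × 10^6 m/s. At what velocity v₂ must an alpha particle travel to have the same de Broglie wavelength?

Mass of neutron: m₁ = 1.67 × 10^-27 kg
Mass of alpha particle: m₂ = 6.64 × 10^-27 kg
v₂ = 1.45 × 10^6 m/s

For equal de Broglie wavelengths: λ₁ = λ₂

h/(m₁v₁) = h/(m₂v₂)
m₁v₁ = m₂v₂
v₂ = v₁ · (m₁/m₂)

v₂ = 5.77 × 10^6 m/s × (1.67 × 10^-27 kg / 6.64 × 10^-27 kg)
v₂ = 1.45 × 10^6 m/s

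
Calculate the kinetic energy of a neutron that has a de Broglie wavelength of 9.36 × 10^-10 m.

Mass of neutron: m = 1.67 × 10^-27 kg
1.50 × 10^-22 J (or 9.36 × 10^-4 eV)

From λ = h/√(2mKE), we solve for KE:

λ² = h²/(2mKE)
KE = h²/(2mλ²)
KE = (6.626 × 10^-34 J·s)² / (2 × 1.67 × 10^-27 kg × (9.36 × 10^-10 m)²)
KE = 1.50 × 10^-22 J
KE = 9.36 × 10^-4 eV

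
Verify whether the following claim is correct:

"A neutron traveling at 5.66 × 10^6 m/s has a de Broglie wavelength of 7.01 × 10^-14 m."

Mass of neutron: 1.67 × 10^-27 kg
True

The claim is correct.

Using λ = h/(mv):
λ = (6.626 × 10^-34 J·s) / (1.67 × 10^-27 kg × 5.66 × 10^6 m/s)
λ = 7.01 × 10^-14 m

This matches the claimed value.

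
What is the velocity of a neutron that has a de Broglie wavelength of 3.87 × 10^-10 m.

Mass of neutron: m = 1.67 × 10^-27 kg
1.03 × 10^3 m/s

From the de Broglie relation λ = h/(mv), we solve for v:

v = h/(mλ)
v = (6.626 × 10^-34 J·s) / (1.67 × 10^-27 kg × 3.87 × 10^-10 m)
v = 1.03 × 10^3 m/s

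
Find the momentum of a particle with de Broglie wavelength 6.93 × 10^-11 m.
9.56 × 10^-24 kg·m/s

From the de Broglie relation λ = h/p, we solve for p:

p = h/λ
p = (6.626 × 10^-34 J·s) / (6.93 × 10^-11 m)
p = 9.56 × 10^-24 kg·m/s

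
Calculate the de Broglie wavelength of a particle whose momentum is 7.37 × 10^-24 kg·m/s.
8.99 × 10^-11 m

Using the de Broglie relation λ = h/p:

λ = h/p
λ = (6.626 × 10^-34 J·s) / (7.37 × 10^-24 kg·m/s)
λ = 8.99 × 10^-11 m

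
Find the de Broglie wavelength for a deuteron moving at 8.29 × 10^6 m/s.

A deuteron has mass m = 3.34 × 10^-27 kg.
2.39 × 10^-14 m

Using the de Broglie relation λ = h/(mv):

λ = h/(mv)
λ = (6.626 × 10^-34 J·s) / (3.34 × 10^-27 kg × 8.29 × 10^6 m/s)
λ = 2.39 × 10^-14 m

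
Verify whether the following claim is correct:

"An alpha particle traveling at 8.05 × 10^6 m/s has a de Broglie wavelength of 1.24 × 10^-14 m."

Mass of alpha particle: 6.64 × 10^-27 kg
True

The claim is correct.

Using λ = h/(mv):
λ = (6.626 × 10^-34 J·s) / (6.64 × 10^-27 kg × 8.05 × 10^6 m/s)
λ = 1.24 × 10^-14 m

This matches the claimed value.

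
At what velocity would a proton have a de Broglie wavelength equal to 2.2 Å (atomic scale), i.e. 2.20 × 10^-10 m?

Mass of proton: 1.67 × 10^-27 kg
1.80 × 10^3 m/s

From λ = h/(mv), solve for v:

v = h/(mλ)
v = (6.626 × 10^-34 J·s) / (1.67 × 10^-27 kg × 2.20 × 10^-10 m)
v = 1.80 × 10^3 m/s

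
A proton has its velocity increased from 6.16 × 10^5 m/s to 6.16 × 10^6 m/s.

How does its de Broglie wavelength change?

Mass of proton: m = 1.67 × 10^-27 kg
The wavelength decreases by a factor of 10.

Using λ = h/(mv):

Initial wavelength: λ₁ = h/(mv₁) = 6.44 × 10^-13 m
Final wavelength: λ₂ = h/(mv₂) = 6.44 × 10^-14 m

Since λ ∝ 1/v, when velocity increases by a factor of 10, the wavelength decreases by a factor of 10.

λ₂/λ₁ = v₁/v₂ = 1/10

The wavelength decreases by a factor of 10.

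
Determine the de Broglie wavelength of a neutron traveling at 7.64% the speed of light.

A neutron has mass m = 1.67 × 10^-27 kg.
1.73 × 10^-14 m

Using the de Broglie relation λ = h/(mv):

v = 7.64% × c = 2.290 × 10^7 m/s

λ = h/(mv)
λ = (6.626 × 10^-34 J·s) / (1.67 × 10^-27 kg × 2.290 × 10^7 m/s)
λ = 1.73 × 10^-14 m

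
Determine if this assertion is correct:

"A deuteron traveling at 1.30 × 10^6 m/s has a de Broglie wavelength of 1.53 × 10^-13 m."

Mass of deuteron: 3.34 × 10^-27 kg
True

The claim is correct.

Using λ = h/(mv):
λ = (6.626 × 10^-34 J·s) / (3.34 × 10^-27 kg × 1.30 × 10^6 m/s)
λ = 1.53 × 10^-13 m

This matches the claimed value.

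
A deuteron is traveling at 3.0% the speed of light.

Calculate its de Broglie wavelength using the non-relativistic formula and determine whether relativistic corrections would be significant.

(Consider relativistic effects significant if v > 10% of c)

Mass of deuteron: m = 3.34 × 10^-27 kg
No, relativistic corrections are not needed.

Using the non-relativistic de Broglie formula λ = h/(mv):

v = 3.0% × c = 8.994 × 10^6 m/s

λ = h/(mv)
λ = (6.626 × 10^-34 J·s) / (3.34 × 10^-27 kg × 8.994 × 10^6 m/s)
λ = 2.21 × 10^-14 m

Since v = 3.0% of c < 10% of c, relativistic corrections are NOT significant and this non-relativistic result is a good approximation.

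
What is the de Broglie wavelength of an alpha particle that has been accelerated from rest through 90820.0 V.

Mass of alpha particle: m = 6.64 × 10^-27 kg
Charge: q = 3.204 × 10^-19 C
3.37 × 10^-14 m

When a particle is accelerated through voltage V, it gains kinetic energy KE = qV.

The de Broglie wavelength is then λ = h/√(2mqV):

λ = h/√(2mqV)
λ = (6.626 × 10^-34 J·s) / √(2 × 6.64 × 10^-27 kg × 3.204 × 10^-19 C × 90820.0 V)
λ = 3.37 × 10^-14 m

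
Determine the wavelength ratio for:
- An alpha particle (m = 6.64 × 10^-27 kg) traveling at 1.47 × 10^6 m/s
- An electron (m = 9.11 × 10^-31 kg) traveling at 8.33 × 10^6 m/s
λ₁/λ₂ = 7.77 × 10^-4

Using λ = h/(mv):

λ₁ = h/(m₁v₁) = 6.79 × 10^-14 m
λ₂ = h/(m₂v₂) = 8.73 × 10^-11 m

Ratio λ₁/λ₂ = (m₂v₂)/(m₁v₁)
         = (9.11 × 10^-31 kg × 8.33 × 10^6 m/s) / (6.64 × 10^-27 kg × 1.47 × 10^6 m/s)
         = 7.77 × 10^-4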